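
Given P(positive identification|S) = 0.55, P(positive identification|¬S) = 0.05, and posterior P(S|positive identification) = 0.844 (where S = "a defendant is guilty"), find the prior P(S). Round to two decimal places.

In odds form, posterior odds = prior odds × likelihood ratio, so prior odds = posterior odds ÷ LR.
Posterior odds = 0.844/(1−0.844) = 5.4103. LR = 0.55/0.05 = 11.0000.
Prior odds = 5.4103/11.0000 = 0.4918, so P(S) = 0.4918/(1+0.4918) ≈ 0.33.

P(S) = 0.33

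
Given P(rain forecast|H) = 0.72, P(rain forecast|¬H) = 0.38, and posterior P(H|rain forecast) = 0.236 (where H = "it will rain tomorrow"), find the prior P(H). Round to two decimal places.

Bayes' rule in odds form gives O(H|E) = O(H)·[P(E|H)/P(E|¬H)], hence O(H) = O(H|E)/LR.
Posterior odds = 0.236/(1−0.236) = 0.3089. LR = 0.72/0.38 = 1.8947.
Prior odds = 0.3089/1.8947 = 0.1630, so P(H) = 0.1630/(1+0.1630) ≈ 0.14.

P(H) = 0.14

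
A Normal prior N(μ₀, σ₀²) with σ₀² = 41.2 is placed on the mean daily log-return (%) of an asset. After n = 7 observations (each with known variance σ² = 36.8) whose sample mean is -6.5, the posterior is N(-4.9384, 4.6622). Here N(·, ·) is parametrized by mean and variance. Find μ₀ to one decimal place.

The posterior mean is a precision-weighted average: μ_n = (τ₀μ₀ + τ_data·x̄)/(τ₀+τ_data), with τ₀=1/σ₀² and τ_data=n/σ².
Here τ₀ = 1/41.2 = 0.024272 and τ_data = 7/36.8 = 0.190217, so τ_n = 0.214489.
Rearranging for μ₀: μ₀ = (μ_n·τ_n − τ_data·x̄)/τ₀ = (-4.9384·0.214489 − 0.190217·-6.5) / 0.024272 = 0.177178/0.024272 ≈ 7.3.

μ₀ = 7.3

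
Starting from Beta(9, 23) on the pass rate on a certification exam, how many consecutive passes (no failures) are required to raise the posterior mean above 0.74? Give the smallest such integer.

k = 57

After k passes and 0 failures the posterior is Beta(9+k, 23), with mean (9+k)/(9+23+k).
Set (9+k)/(32+k) > 0.74 and solve: k > (0.74·32 − 9)/(1 − 0.74) = 56.462.
The smallest integer exceeding 56.462 is 57, and checking k=57: (66)/(89) = 0.7416 > 0.74.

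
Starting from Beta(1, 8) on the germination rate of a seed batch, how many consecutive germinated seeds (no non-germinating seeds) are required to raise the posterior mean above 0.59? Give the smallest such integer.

After k germinated seeds and 0 non-germinating seeds the posterior is Beta(1+k, 8), with mean (1+k)/(1+8+k).
Set (1+k)/(9+k) > 0.59 and solve: k > (0.59·9 − 1)/(1 − 0.59) = 10.512.
The smallest integer exceeding 10.512 is 11, and checking k=11: (12)/(20) = 0.6000 > 0.59.

k = 11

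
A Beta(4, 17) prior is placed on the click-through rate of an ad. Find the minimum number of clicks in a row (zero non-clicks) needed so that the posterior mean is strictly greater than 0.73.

After k clicks and 0 non-clicks the posterior is Beta(4+k, 17), with mean (4+k)/(4+17+k).
Set (4+k)/(21+k) > 0.73 and solve: k > (0.73·21 − 4)/(1 − 0.73) = 41.963.
The smallest integer exceeding 41.963 is 42, and checking k=42: (46)/(63) = 0.7302 > 0.73.

k = 42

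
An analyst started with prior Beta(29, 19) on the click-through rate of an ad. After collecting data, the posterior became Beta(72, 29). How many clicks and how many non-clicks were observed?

Under Beta–binomial conjugacy the posterior parameters are (a+s, b+f).
So s = 72 − 29 = 43 and f = 29 − 19 = 10.

43 clicks and 10 non-clicks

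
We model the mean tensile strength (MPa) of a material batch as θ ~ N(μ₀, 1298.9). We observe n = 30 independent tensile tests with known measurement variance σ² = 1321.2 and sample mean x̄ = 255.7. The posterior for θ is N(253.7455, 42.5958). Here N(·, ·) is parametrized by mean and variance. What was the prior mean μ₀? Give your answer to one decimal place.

μ₀ = 196.1

The posterior mean is a precision-weighted average: μ_n = (τ₀μ₀ + τ_data·x̄)/(τ₀+τ_data), with τ₀=1/σ₀² and τ_data=n/σ².
Here τ₀ = 1/1298.9 = 0.000770 and τ_data = 30/1321.2 = 0.022707, so τ_n = 0.023477.
Rearranging for μ₀: μ₀ = (μ_n·τ_n − τ_data·x̄)/τ₀ = (253.7455·0.023477 − 0.022707·255.7) / 0.000770 = 0.151003/0.000770 ≈ 196.1.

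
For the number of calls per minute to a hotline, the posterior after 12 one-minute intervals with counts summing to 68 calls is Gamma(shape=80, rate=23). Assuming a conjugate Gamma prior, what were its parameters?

Gamma(shape=12, rate=11)

A Gamma(α, β) prior (rate parametrization) on a Poisson rate with n observations summing to S gives posterior Gamma(α+S, β+n).
So α = 80 − 68 = 12 and β = 23 − 12 = 11.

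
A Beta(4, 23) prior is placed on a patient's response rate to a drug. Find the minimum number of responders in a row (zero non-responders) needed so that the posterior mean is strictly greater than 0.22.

k = 3

After k responders and 0 non-responders the posterior is Beta(4+k, 23), with mean (4+k)/(4+23+k).
Set (4+k)/(27+k) > 0.22 and solve: k > (0.22·27 − 4)/(1 − 0.22) = 2.487.
The smallest integer exceeding 2.487 is 3, and checking k=3: (7)/(30) = 0.2333 > 0.22.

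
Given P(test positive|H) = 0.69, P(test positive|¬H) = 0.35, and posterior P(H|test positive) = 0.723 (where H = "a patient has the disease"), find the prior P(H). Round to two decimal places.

P(H) = 0.57

Bayes' rule in odds form gives O(H|E) = O(H)·[P(E|H)/P(E|¬H)], hence O(H) = O(H|E)/LR.
Posterior odds = 0.723/(1−0.723) = 2.6101. LR = 0.69/0.35 = 1.9714.
Prior odds = 2.6101/1.9714 = 1.3240, so P(H) = 1.3240/(1+1.3240) ≈ 0.57.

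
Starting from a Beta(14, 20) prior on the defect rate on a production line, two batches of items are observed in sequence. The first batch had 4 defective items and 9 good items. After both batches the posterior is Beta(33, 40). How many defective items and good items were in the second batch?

15 defective items and 11 good items

Sequential conjugate updates are equivalent to a single update on the pooled data, so total successes = posterior α − prior α and total failures = posterior β − prior β.
Total across both batches: 33−14=19 defective items, 40−20=20 good items.
Subtract the first batch: 19−4=15 defective items and 20−9=11 good items.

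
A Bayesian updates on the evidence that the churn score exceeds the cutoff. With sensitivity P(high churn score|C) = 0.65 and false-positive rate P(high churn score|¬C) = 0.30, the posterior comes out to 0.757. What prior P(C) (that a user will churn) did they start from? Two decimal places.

P(C) = 0.59

In odds form, posterior odds = prior odds × likelihood ratio, so prior odds = posterior odds ÷ LR.
Posterior odds = 0.757/(1−0.757) = 3.1152. LR = 0.65/0.30 = 2.1667.
Prior odds = 3.1152/2.1667 = 1.4378, so P(C) = 1.4378/(1+1.4378) ≈ 0.59.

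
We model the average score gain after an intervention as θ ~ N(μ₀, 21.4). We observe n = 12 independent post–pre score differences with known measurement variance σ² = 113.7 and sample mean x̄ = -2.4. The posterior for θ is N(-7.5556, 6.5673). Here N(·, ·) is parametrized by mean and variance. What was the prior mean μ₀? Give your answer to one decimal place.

μ₀ = -19.2

With known observation variance, the Normal–Normal posterior has precision τ_n = τ₀ + n/σ² and mean μ_n = (τ₀μ₀ + (n/σ²)x̄)/τ_n.
Here τ₀ = 1/21.4 = 0.046729 and τ_data = 12/113.7 = 0.105541, so τ_n = 0.152270.
Rearranging for μ₀: μ₀ = (μ_n·τ_n − τ_data·x̄)/τ₀ = (-7.5556·0.152270 − 0.105541·-2.4) / 0.046729 = -0.897193/0.046729 ≈ -19.2.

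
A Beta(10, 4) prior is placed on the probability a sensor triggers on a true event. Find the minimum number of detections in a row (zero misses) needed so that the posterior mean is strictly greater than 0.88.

k = 20

After k detections and 0 misses the posterior is Beta(10+k, 4), with mean (10+k)/(10+4+k).
Set (10+k)/(14+k) > 0.88 and solve: k > (0.88·14 − 10)/(1 − 0.88) = 19.333.
The smallest integer exceeding 19.333 is 20.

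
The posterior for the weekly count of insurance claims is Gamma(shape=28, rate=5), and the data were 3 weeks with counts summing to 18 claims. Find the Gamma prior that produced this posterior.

Gamma–Poisson conjugacy: posterior shape = α + Σxᵢ, posterior rate = β + n.
So α = 28 − 18 = 10 and β = 5 − 3 = 2.

Gamma(shape=10, rate=2)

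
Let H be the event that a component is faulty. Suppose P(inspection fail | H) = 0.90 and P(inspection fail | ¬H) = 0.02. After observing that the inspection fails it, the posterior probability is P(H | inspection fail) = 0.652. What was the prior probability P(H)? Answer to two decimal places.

In odds form, posterior odds = prior odds × likelihood ratio, so prior odds = posterior odds ÷ LR.
Posterior odds = 0.652/(1−0.652) = 1.8736. LR = 0.90/0.02 = 45.0000.
Prior odds = 1.8736/45.0000 = 0.0416, so P(H) = 0.0416/(1+0.0416) ≈ 0.04.

P(H) = 0.04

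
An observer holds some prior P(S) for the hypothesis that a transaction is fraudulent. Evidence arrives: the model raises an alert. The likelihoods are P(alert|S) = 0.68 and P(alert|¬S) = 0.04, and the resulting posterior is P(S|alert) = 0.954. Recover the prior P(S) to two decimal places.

P(S) = 0.55

Bayes' rule in odds form gives O(S|E) = O(S)·[P(E|S)/P(E|¬S)], hence O(S) = O(S|E)/LR.
Posterior odds = 0.954/(1−0.954) = 20.7391. LR = 0.68/0.04 = 17.0000.
Prior odds = 20.7391/17.0000 = 1.2199, so P(S) = 1.2199/(1+1.2199) ≈ 0.55.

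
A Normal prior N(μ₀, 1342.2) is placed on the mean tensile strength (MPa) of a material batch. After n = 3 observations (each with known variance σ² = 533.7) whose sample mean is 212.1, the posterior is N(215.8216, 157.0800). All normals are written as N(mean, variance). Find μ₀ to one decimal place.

The posterior mean is a precision-weighted average: μ_n = (τ₀μ₀ + τ_data·x̄)/(τ₀+τ_data), with τ₀=1/σ₀² and τ_data=n/σ².
Here τ₀ = 1/1342.2 = 0.000745 and τ_data = 3/533.7 = 0.005621, so τ_n = 0.006366.
Rearranging for μ₀: μ₀ = (μ_n·τ_n − τ_data·x̄)/τ₀ = (215.8216·0.006366 − 0.005621·212.1) / 0.000745 = 0.181706/0.000745 ≈ 243.9.

μ₀ = 243.9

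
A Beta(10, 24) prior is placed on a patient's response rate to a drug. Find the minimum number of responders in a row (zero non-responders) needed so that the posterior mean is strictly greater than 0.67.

k = 39

After k responders and 0 non-responders the posterior is Beta(10+k, 24), with mean (10+k)/(10+24+k).
Set (10+k)/(34+k) > 0.67 and solve: k > (0.67·34 − 10)/(1 − 0.67) = 38.727.
The smallest integer exceeding 38.727 is 39, and checking k=39: (49)/(73) = 0.6712 > 0.67.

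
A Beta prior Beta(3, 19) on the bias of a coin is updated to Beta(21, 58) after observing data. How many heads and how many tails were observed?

18 heads and 39 tails

Beta is conjugate to the binomial likelihood: posterior = Beta(α+s, β+f).
Match parameters: s=21−3=18, f=58−19=39.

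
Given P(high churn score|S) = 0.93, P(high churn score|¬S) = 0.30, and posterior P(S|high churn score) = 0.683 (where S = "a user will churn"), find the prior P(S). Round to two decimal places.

P(S) = 0.41

Bayes' rule in odds form gives O(S|E) = O(S)·[P(E|S)/P(E|¬S)], hence O(S) = O(S|E)/LR.
Posterior odds = 0.683/(1−0.683) = 2.1546. LR = 0.93/0.30 = 3.1000.
Prior odds = 2.1546/3.1000 = 0.6950, so P(S) = 0.6950/(1+0.6950) ≈ 0.41.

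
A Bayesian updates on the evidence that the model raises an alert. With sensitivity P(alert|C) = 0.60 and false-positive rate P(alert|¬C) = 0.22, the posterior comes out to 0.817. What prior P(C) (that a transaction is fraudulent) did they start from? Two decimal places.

Bayes' rule in odds form gives O(C|E) = O(C)·[P(E|C)/P(E|¬C)], hence O(C) = O(C|E)/LR.
Posterior odds = 0.817/(1−0.817) = 4.4645. LR = 0.60/0.22 = 2.7273.
Prior odds = 4.4645/2.7273 = 1.6370, so P(C) = 1.6370/(1+1.6370) ≈ 0.62.

P(C) = 0.62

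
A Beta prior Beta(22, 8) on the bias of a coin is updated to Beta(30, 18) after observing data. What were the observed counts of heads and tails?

8 heads and 10 tails

A Beta(α, β) prior with s successes and f failures in binomial data gives a Beta(α+s, β+f) posterior.
So s = 30 − 22 = 8 and f = 18 − 8 = 10.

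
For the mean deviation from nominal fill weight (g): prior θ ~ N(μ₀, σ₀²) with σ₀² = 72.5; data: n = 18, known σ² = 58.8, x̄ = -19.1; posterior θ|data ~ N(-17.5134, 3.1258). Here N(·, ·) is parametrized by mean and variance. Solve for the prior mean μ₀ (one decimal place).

The posterior mean is a precision-weighted average: μ_n = (τ₀μ₀ + τ_data·x̄)/(τ₀+τ_data), with τ₀=1/σ₀² and τ_data=n/σ².
Here τ₀ = 1/72.5 = 0.013793 and τ_data = 18/58.8 = 0.306122, so τ_n = 0.319915.
Rearranging for μ₀: μ₀ = (μ_n·τ_n − τ_data·x̄)/τ₀ = (-17.5134·0.319915 − 0.306122·-19.1) / 0.013793 = 0.244131/0.013793 ≈ 17.7.

μ₀ = 17.7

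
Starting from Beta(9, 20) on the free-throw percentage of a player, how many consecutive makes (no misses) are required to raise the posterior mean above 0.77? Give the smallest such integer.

k = 58

After k makes and 0 misses the posterior is Beta(9+k, 20), with mean (9+k)/(9+20+k).
Set (9+k)/(29+k) > 0.77 and solve: k > (0.77·29 − 9)/(1 − 0.77) = 57.957.
The smallest integer exceeding 57.957 is 58.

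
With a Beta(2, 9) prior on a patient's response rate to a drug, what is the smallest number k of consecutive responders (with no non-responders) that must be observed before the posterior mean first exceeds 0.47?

k = 6

After k responders and 0 non-responders the posterior is Beta(2+k, 9), with mean (2+k)/(2+9+k).
Set (2+k)/(11+k) > 0.47 and solve: k > (0.47·11 − 2)/(1 − 0.47) = 5.981.
The smallest integer exceeding 5.981 is 6.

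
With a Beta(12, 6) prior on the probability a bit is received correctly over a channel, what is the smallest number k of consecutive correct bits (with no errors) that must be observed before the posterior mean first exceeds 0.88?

k = 33

After k correct bits and 0 errors the posterior is Beta(12+k, 6), with mean (12+k)/(12+6+k).
Set (12+k)/(18+k) > 0.88 and solve: k > (0.88·18 − 12)/(1 − 0.88) = 32.000.
The smallest integer exceeding 32.000 is 33, and checking k=33: (45)/(51) = 0.8824 > 0.88.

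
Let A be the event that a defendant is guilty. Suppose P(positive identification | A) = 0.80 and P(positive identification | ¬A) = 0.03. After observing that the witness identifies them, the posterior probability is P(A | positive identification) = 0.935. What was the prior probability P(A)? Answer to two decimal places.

P(A) = 0.35

In odds form, posterior odds = prior odds × likelihood ratio, so prior odds = posterior odds ÷ LR.
Posterior odds = 0.935/(1−0.935) = 14.3846. LR = 0.80/0.03 = 26.6667.
Prior odds = 14.3846/26.6667 = 0.5394, so P(A) = 0.5394/(1+0.5394) ≈ 0.35.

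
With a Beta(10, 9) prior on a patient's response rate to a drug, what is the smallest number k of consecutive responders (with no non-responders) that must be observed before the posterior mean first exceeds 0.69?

k = 11

After k responders and 0 non-responders the posterior is Beta(10+k, 9), with mean (10+k)/(10+9+k).
Set (10+k)/(19+k) > 0.69 and solve: k > (0.69·19 − 10)/(1 − 0.69) = 10.032.
The smallest integer exceeding 10.032 is 11.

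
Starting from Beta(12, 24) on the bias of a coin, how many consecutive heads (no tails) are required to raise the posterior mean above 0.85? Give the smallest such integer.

k = 125

After k heads and 0 tails the posterior is Beta(12+k, 24), with mean (12+k)/(12+24+k).
Set (12+k)/(36+k) > 0.85 and solve: k > (0.85·36 − 12)/(1 − 0.85) = 124.000.
The smallest integer exceeding 124.000 is 125, and checking k=125: (137)/(161) = 0.8509 > 0.85.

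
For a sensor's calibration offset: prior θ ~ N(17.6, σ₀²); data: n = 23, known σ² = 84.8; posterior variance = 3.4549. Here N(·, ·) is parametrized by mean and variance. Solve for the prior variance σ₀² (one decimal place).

σ₀² = 54.9

Posterior precision equals prior precision plus data precision: 1/σ_n² = 1/σ₀² + n/σ².
So 1/σ₀² = 1/3.4549 − 23/84.8 = 0.289444 − 0.271226 = 0.018218.
Hence σ₀² = 1/0.018218 ≈ 54.9.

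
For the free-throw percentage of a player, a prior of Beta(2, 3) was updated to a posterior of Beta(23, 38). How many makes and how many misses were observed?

21 makes and 35 misses

Beta is conjugate to the binomial likelihood: posterior = Beta(α+s, β+f).
So s = 23 − 2 = 21 and f = 38 − 3 = 35.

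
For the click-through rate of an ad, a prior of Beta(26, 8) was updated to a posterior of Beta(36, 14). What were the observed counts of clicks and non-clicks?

Beta is conjugate to the binomial likelihood: posterior = Beta(a+s, b+f).
Match parameters: s=36−26=10, f=14−8=6.

10 clicks and 6 non-clicks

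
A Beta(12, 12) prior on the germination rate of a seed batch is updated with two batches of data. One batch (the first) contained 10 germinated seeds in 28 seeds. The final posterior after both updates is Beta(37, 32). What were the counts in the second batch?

Sequential conjugate updates are equivalent to a single update on the pooled data, so total successes = posterior α − prior α and total failures = posterior β − prior β.
Total across both batches: 37−12=25 germinated seeds, 32−12=20 non-germinating seeds.
Subtract the first batch: 25−10=15 germinated seeds and 20−18=2 non-germinating seeds.

15 germinated seeds and 2 non-germinating seeds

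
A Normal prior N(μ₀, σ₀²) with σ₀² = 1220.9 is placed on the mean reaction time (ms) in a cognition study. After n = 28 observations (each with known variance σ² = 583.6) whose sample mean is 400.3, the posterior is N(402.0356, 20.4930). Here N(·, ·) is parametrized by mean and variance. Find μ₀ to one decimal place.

The posterior mean is a precision-weighted average: μ_n = (τ₀μ₀ + τ_data·x̄)/(τ₀+τ_data), with τ₀=1/σ₀² and τ_data=n/σ².
Here τ₀ = 1/1220.9 = 0.000819 and τ_data = 28/583.6 = 0.047978, so τ_n = 0.048797.
Rearranging for μ₀: μ₀ = (μ_n·τ_n − τ_data·x̄)/τ₀ = (402.0356·0.048797 − 0.047978·400.3) / 0.000819 = 0.412538/0.000819 ≈ 503.7.

μ₀ = 503.7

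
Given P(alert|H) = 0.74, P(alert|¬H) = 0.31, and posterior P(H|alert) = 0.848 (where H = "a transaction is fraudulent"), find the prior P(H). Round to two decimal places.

P(H) = 0.70

In odds form, posterior odds = prior odds × likelihood ratio, so prior odds = posterior odds ÷ LR.
Posterior odds = 0.848/(1−0.848) = 5.5789. LR = 0.74/0.31 = 2.3871.
Prior odds = 5.5789/2.3871 = 2.3371, so P(H) = 2.3371/(1+2.3371) ≈ 0.70.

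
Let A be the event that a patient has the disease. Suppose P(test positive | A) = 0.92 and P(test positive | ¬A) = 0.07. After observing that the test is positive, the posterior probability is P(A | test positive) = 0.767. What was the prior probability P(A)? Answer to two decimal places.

P(A) = 0.20

In odds form, posterior odds = prior odds × likelihood ratio, so prior odds = posterior odds ÷ LR.
Posterior odds = 0.767/(1−0.767) = 3.2918. LR = 0.92/0.07 = 13.1429.
Prior odds = 3.2918/13.1429 = 0.2505, so P(A) = 0.2505/(1+0.2505) ≈ 0.20.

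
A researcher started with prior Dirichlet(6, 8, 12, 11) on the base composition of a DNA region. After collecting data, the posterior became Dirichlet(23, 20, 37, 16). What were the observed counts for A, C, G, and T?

For a Dirichlet(α) prior with multinomial counts c, the posterior is Dirichlet(α + c) componentwise.
Counts are posterior − prior componentwise: 23−6=17, 20−8=12, 37−12=25, 16−11=5.

counts (17, 12, 25, 5)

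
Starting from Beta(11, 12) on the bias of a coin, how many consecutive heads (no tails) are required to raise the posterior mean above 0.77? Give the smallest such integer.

After k heads and 0 tails the posterior is Beta(11+k, 12), with mean (11+k)/(11+12+k).
Set (11+k)/(23+k) > 0.77 and solve: k > (0.77·23 − 11)/(1 − 0.77) = 29.174.
The smallest integer exceeding 29.174 is 30.

k = 30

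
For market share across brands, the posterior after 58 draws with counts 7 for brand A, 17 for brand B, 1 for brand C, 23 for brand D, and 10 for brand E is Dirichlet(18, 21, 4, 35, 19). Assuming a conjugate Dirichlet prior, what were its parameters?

Dirichlet(11, 4, 3, 12, 9)

For a Dirichlet(α) prior with multinomial counts c, the posterior is Dirichlet(α + c) componentwise.
Subtract each count from the matching posterior parameter: 18−7=11, 21−17=4, 4−1=3, 35−23=12, 19−10=9.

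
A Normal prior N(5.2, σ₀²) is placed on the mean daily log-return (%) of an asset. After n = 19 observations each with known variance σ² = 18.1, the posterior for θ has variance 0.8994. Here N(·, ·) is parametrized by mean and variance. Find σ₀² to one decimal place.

σ₀² = 16.1

For the Normal–Normal model with known σ², precisions add: τ_n = τ₀ + n/σ².
So 1/σ₀² = 1/0.8994 − 19/18.1 = 1.111852 − 1.049724 = 0.062128.
Hence σ₀² = 1/0.062128 ≈ 16.1.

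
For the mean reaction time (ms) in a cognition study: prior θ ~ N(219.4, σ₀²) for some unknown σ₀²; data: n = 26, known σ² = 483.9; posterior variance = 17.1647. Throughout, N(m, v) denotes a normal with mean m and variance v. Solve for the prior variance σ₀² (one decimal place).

σ₀² = 220.8

Posterior precision equals prior precision plus data precision: 1/σ_n² = 1/σ₀² + n/σ².
So 1/σ₀² = 1/17.1647 − 26/483.9 = 0.058259 − 0.053730 = 0.004529.
Hence σ₀² = 1/0.004529 ≈ 220.8.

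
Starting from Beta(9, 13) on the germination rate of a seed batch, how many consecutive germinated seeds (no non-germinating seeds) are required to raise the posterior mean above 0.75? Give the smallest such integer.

After k germinated seeds and 0 non-germinating seeds the posterior is Beta(9+k, 13), with mean (9+k)/(9+13+k).
Set (9+k)/(22+k) > 0.75 and solve: k > (0.75·22 − 9)/(1 − 0.75) = 30.000.
The smallest integer exceeding 30.000 is 31.

k = 31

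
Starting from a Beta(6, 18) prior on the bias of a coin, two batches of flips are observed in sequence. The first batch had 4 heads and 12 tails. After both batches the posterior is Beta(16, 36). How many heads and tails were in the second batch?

Sequential conjugate updates are equivalent to a single update on the pooled data, so total successes = posterior α − prior α and total failures = posterior β − prior β.
Total across both batches: 16−6=10 heads, 36−18=18 tails.
Subtract the first batch: 10−4=6 heads and 18−12=6 tails.

6 heads and 6 tails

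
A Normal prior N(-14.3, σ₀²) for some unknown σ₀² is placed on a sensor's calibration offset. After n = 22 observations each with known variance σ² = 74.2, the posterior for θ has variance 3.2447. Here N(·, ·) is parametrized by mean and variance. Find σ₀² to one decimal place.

σ₀² = 85.5

Posterior precision equals prior precision plus data precision: 1/σ_n² = 1/σ₀² + n/σ².
So 1/σ₀² = 1/3.2447 − 22/74.2 = 0.308195 − 0.296496 = 0.011699.
Hence σ₀² = 1/0.011699 ≈ 85.5.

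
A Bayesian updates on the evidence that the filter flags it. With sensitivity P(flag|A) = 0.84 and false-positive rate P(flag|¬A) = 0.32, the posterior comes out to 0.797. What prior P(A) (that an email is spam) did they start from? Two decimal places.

Bayes' rule in odds form gives O(A|E) = O(A)·[P(E|A)/P(E|¬A)], hence O(A) = O(A|E)/LR.
Posterior odds = 0.797/(1−0.797) = 3.9261. LR = 0.84/0.32 = 2.6250.
Prior odds = 3.9261/2.6250 = 1.4957, so P(A) = 1.4957/(1+1.4957) ≈ 0.60.

P(A) = 0.60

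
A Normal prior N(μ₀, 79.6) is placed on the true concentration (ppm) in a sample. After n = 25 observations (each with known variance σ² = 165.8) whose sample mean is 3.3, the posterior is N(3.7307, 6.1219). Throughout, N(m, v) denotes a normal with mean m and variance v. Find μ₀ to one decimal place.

With known observation variance, the Normal–Normal posterior has precision τ_n = τ₀ + n/σ² and mean μ_n = (τ₀μ₀ + (n/σ²)x̄)/τ_n.
Here τ₀ = 1/79.6 = 0.012563 and τ_data = 25/165.8 = 0.150784, so τ_n = 0.163347.
Rearranging for μ₀: μ₀ = (μ_n·τ_n − τ_data·x̄)/τ₀ = (3.7307·0.163347 − 0.150784·3.3) / 0.012563 = 0.111811/0.012563 ≈ 8.9.

μ₀ = 8.9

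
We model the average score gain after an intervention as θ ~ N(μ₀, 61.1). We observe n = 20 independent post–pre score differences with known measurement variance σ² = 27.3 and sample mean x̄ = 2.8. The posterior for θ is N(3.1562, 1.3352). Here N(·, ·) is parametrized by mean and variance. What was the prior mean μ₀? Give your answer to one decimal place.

μ₀ = 19.1

The posterior mean is a precision-weighted average: μ_n = (τ₀μ₀ + τ_data·x̄)/(τ₀+τ_data), with τ₀=1/σ₀² and τ_data=n/σ².
Here τ₀ = 1/61.1 = 0.016367 and τ_data = 20/27.3 = 0.732601, so τ_n = 0.748968.
Rearranging for μ₀: μ₀ = (μ_n·τ_n − τ_data·x̄)/τ₀ = (3.1562·0.748968 − 0.732601·2.8) / 0.016367 = 0.312610/0.016367 ≈ 19.1.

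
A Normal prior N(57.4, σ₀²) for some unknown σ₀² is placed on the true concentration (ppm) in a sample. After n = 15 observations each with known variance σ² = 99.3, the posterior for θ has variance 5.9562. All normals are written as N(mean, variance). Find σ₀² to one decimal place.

For the Normal–Normal model with known σ², precisions add: τ_n = τ₀ + n/σ².
So 1/σ₀² = 1/5.9562 − 15/99.3 = 0.167892 − 0.151057 = 0.016835.
Hence σ₀² = 1/0.016835 ≈ 59.4.

σ₀² = 59.4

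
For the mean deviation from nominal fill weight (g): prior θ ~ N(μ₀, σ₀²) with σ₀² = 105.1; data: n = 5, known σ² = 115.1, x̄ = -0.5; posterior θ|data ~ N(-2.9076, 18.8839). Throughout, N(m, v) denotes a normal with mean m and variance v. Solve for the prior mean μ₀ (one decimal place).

The posterior mean is a precision-weighted average: μ_n = (τ₀μ₀ + τ_data·x̄)/(τ₀+τ_data), with τ₀=1/σ₀² and τ_data=n/σ².
Here τ₀ = 1/105.1 = 0.009515 and τ_data = 5/115.1 = 0.043440, so τ_n = 0.052955.
Rearranging for μ₀: μ₀ = (μ_n·τ_n − τ_data·x̄)/τ₀ = (-2.9076·0.052955 − 0.043440·-0.5) / 0.009515 = -0.132252/0.009515 ≈ -13.9.

μ₀ = -13.9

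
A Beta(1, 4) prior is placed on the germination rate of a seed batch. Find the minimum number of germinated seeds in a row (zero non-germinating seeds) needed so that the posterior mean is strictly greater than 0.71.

After k germinated seeds and 0 non-germinating seeds the posterior is Beta(1+k, 4), with mean (1+k)/(1+4+k).
Set (1+k)/(5+k) > 0.71 and solve: k > (0.71·5 − 1)/(1 − 0.71) = 8.793.
The smallest integer exceeding 8.793 is 9, and checking k=9: (10)/(14) = 0.7143 > 0.71.

k = 9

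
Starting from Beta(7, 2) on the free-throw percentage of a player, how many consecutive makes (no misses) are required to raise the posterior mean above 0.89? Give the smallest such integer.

k = 10

After k makes and 0 misses the posterior is Beta(7+k, 2), with mean (7+k)/(7+2+k).
Set (7+k)/(9+k) > 0.89 and solve: k > (0.89·9 − 7)/(1 − 0.89) = 9.182.
The smallest integer exceeding 9.182 is 10.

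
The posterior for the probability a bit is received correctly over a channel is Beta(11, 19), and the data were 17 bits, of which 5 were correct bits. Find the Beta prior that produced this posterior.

Beta(6, 7)

A Beta(α, β) prior with s successes and f failures in binomial data gives a Beta(α+s, β+f) posterior.
Subtract the data counts: 11−5=6, 19−12=7.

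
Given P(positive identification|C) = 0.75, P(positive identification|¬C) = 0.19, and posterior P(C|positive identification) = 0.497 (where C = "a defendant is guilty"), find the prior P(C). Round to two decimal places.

In odds form, posterior odds = prior odds × likelihood ratio, so prior odds = posterior odds ÷ LR.
Posterior odds = 0.497/(1−0.497) = 0.9881. LR = 0.75/0.19 = 3.9474.
Prior odds = 0.9881/3.9474 = 0.2503, so P(C) = 0.2503/(1+0.2503) ≈ 0.20.

P(C) = 0.20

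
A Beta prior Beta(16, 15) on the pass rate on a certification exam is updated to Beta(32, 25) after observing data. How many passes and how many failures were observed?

Under Beta–binomial conjugacy the posterior parameters are (a+s, b+f).
So s = 32 − 16 = 16 and f = 25 − 15 = 10.

16 passes and 10 failures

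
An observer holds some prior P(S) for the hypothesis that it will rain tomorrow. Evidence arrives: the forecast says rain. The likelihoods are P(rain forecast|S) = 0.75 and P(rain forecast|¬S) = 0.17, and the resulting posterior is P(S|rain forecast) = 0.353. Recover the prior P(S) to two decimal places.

In odds form, posterior odds = prior odds × likelihood ratio, so prior odds = posterior odds ÷ LR.
Posterior odds = 0.353/(1−0.353) = 0.5456. LR = 0.75/0.17 = 4.4118.
Prior odds = 0.5456/4.4118 = 0.1237, so P(S) = 0.1237/(1+0.1237) ≈ 0.11.

P(S) = 0.11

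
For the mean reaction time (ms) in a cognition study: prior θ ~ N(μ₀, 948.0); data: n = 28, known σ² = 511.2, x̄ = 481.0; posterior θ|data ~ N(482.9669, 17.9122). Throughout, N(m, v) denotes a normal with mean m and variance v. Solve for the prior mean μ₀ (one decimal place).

With known observation variance, the Normal–Normal posterior has precision τ_n = τ₀ + n/σ² and mean μ_n = (τ₀μ₀ + (n/σ²)x̄)/τ_n.
Here τ₀ = 1/948.0 = 0.001055 and τ_data = 28/511.2 = 0.054773, so τ_n = 0.055828.
Rearranging for μ₀: μ₀ = (μ_n·τ_n − τ_data·x̄)/τ₀ = (482.9669·0.055828 − 0.054773·481.0) / 0.001055 = 0.617263/0.001055 ≈ 585.1.

μ₀ = 585.1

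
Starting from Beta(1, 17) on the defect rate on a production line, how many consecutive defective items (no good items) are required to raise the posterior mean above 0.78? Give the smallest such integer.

After k defective items and 0 good items the posterior is Beta(1+k, 17), with mean (1+k)/(1+17+k).
Set (1+k)/(18+k) > 0.78 and solve: k > (0.78·18 − 1)/(1 − 0.78) = 59.273.
The smallest integer exceeding 59.273 is 60, and checking k=60: (61)/(78) = 0.7821 > 0.78.

k = 60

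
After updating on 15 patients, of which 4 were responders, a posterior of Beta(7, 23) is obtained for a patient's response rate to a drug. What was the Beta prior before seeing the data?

Beta(3, 12)

Beta is conjugate to the binomial likelihood: posterior = Beta(α+s, β+f).
Subtract the data counts: 7−4=3, 23−11=12.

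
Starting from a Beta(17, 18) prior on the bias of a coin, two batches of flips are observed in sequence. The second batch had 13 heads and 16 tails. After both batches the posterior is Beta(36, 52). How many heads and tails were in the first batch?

Because Beta–binomial updating is additive in the counts, the combined data contributed (α_post−α_prior, β_post−β_prior) successes and failures.
Total across both batches: 36−17=19 heads, 52−18=34 tails.
Subtract the second batch: 19−13=6 heads and 34−16=18 tails.

6 heads and 18 tails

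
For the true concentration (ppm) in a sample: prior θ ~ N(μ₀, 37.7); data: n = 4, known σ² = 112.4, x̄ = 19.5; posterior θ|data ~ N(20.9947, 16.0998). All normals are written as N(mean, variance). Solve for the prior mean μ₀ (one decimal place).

μ₀ = 23.0

With known observation variance, the Normal–Normal posterior has precision τ_n = τ₀ + n/σ² and mean μ_n = (τ₀μ₀ + (n/σ²)x̄)/τ_n.
Here τ₀ = 1/37.7 = 0.026525 and τ_data = 4/112.4 = 0.035587, so τ_n = 0.062112.
Rearranging for μ₀: μ₀ = (μ_n·τ_n − τ_data·x̄)/τ₀ = (20.9947·0.062112 − 0.035587·19.5) / 0.026525 = 0.610076/0.026525 ≈ 23.0.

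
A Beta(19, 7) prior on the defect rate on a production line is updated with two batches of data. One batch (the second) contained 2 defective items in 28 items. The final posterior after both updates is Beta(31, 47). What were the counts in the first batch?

10 defective items and 14 good items

Sequential conjugate updates are equivalent to a single update on the pooled data, so total successes = posterior α − prior α and total failures = posterior β − prior β.
Total across both batches: 31−19=12 defective items, 47−7=40 good items.
Subtract the second batch: 12−2=10 defective items and 40−26=14 good items.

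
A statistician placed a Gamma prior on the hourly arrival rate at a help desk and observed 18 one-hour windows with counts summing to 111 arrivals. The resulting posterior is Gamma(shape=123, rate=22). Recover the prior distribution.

Gamma(shape=12, rate=4)

Gamma–Poisson conjugacy: posterior shape = α + Σxᵢ, posterior rate = β + n.
So α = 123 − 111 = 12 and β = 22 − 18 = 4.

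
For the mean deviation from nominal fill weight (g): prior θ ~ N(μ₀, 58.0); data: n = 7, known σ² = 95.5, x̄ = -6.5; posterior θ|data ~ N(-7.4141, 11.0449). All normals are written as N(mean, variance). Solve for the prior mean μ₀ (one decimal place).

μ₀ = -11.3

The posterior mean is a precision-weighted average: μ_n = (τ₀μ₀ + τ_data·x̄)/(τ₀+τ_data), with τ₀=1/σ₀² and τ_data=n/σ².
Here τ₀ = 1/58.0 = 0.017241 and τ_data = 7/95.5 = 0.073298, so τ_n = 0.090539.
Rearranging for μ₀: μ₀ = (μ_n·τ_n − τ_data·x̄)/τ₀ = (-7.4141·0.090539 − 0.073298·-6.5) / 0.017241 = -0.194828/0.017241 ≈ -11.3.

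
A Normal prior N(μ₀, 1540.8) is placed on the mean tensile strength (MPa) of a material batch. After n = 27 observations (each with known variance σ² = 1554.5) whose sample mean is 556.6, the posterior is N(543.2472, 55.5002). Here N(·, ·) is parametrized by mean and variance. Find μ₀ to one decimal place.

With known observation variance, the Normal–Normal posterior has precision τ_n = τ₀ + n/σ² and mean μ_n = (τ₀μ₀ + (n/σ²)x̄)/τ_n.
Here τ₀ = 1/1540.8 = 0.000649 and τ_data = 27/1554.5 = 0.017369, so τ_n = 0.018018.
Rearranging for μ₀: μ₀ = (μ_n·τ_n − τ_data·x̄)/τ₀ = (543.2472·0.018018 − 0.017369·556.6) / 0.000649 = 0.120643/0.000649 ≈ 185.9.

μ₀ = 185.9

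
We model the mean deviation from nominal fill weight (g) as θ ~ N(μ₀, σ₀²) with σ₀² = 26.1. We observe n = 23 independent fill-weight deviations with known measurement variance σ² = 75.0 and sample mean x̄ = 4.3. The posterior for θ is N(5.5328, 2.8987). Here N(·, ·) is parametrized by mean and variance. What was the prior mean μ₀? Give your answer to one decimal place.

With known observation variance, the Normal–Normal posterior has precision τ_n = τ₀ + n/σ² and mean μ_n = (τ₀μ₀ + (n/σ²)x̄)/τ_n.
Here τ₀ = 1/26.1 = 0.038314 and τ_data = 23/75.0 = 0.306667, so τ_n = 0.344981.
Rearranging for μ₀: μ₀ = (μ_n·τ_n − τ_data·x̄)/τ₀ = (5.5328·0.344981 − 0.306667·4.3) / 0.038314 = 0.590043/0.038314 ≈ 15.4.

μ₀ = 15.4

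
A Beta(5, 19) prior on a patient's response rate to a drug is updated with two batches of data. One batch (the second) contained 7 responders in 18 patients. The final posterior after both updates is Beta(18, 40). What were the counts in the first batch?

6 responders and 10 non-responders

Sequential conjugate updates are equivalent to a single update on the pooled data, so total successes = posterior α − prior α and total failures = posterior β − prior β.
Total across both batches: 18−5=13 responders, 40−19=21 non-responders.
Subtract the second batch: 13−7=6 responders and 21−11=10 non-responders.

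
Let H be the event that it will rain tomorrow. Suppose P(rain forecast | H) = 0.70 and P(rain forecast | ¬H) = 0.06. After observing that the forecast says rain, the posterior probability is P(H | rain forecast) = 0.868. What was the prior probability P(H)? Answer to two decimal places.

P(H) = 0.36

Bayes' rule in odds form gives O(H|E) = O(H)·[P(E|H)/P(E|¬H)], hence O(H) = O(H|E)/LR.
Posterior odds = 0.868/(1−0.868) = 6.5758. LR = 0.70/0.06 = 11.6667.
Prior odds = 6.5758/11.6667 = 0.5636, so P(H) = 0.5636/(1+0.5636) ≈ 0.36.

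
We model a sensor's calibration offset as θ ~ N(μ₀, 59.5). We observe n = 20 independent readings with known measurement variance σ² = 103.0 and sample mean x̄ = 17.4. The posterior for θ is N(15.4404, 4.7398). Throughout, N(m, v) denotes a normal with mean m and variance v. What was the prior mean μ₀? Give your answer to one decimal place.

With known observation variance, the Normal–Normal posterior has precision τ_n = τ₀ + n/σ² and mean μ_n = (τ₀μ₀ + (n/σ²)x̄)/τ_n.
Here τ₀ = 1/59.5 = 0.016807 and τ_data = 20/103.0 = 0.194175, so τ_n = 0.210982.
Rearranging for μ₀: μ₀ = (μ_n·τ_n − τ_data·x̄)/τ₀ = (15.4404·0.210982 − 0.194175·17.4) / 0.016807 = -0.120999/0.016807 ≈ -7.2.

μ₀ = -7.2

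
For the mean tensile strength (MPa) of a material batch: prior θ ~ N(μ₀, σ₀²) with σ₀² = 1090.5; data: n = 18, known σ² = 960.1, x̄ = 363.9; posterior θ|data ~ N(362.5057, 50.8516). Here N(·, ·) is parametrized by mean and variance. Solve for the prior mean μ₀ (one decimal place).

The posterior mean is a precision-weighted average: μ_n = (τ₀μ₀ + τ_data·x̄)/(τ₀+τ_data), with τ₀=1/σ₀² and τ_data=n/σ².
Here τ₀ = 1/1090.5 = 0.000917 and τ_data = 18/960.1 = 0.018748, so τ_n = 0.019665.
Rearranging for μ₀: μ₀ = (μ_n·τ_n − τ_data·x̄)/τ₀ = (362.5057·0.019665 − 0.018748·363.9) / 0.000917 = 0.306277/0.000917 ≈ 334.0.

μ₀ = 334.0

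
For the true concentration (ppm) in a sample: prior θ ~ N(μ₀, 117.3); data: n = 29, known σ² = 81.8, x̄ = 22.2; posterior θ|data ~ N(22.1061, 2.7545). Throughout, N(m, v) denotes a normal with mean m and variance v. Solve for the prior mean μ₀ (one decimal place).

μ₀ = 18.2

The posterior mean is a precision-weighted average: μ_n = (τ₀μ₀ + τ_data·x̄)/(τ₀+τ_data), with τ₀=1/σ₀² and τ_data=n/σ².
Here τ₀ = 1/117.3 = 0.008525 and τ_data = 29/81.8 = 0.354523, so τ_n = 0.363048.
Rearranging for μ₀: μ₀ = (μ_n·τ_n − τ_data·x̄)/τ₀ = (22.1061·0.363048 − 0.354523·22.2) / 0.008525 = 0.155165/0.008525 ≈ 18.2.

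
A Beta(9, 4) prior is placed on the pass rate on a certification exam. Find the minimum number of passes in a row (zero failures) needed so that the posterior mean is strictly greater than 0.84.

k = 13

After k passes and 0 failures the posterior is Beta(9+k, 4), with mean (9+k)/(9+4+k).
Set (9+k)/(13+k) > 0.84 and solve: k > (0.84·13 − 9)/(1 − 0.84) = 12.000.
The smallest integer exceeding 12.000 is 13.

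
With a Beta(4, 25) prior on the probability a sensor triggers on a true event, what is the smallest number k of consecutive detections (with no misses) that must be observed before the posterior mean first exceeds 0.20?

k = 3

After k detections and 0 misses the posterior is Beta(4+k, 25), with mean (4+k)/(4+25+k).
Set (4+k)/(29+k) > 0.20 and solve: k > (0.20·29 − 4)/(1 − 0.20) = 2.250.
The smallest integer exceeding 2.250 is 3, and checking k=3: (7)/(32) = 0.2188 > 0.20.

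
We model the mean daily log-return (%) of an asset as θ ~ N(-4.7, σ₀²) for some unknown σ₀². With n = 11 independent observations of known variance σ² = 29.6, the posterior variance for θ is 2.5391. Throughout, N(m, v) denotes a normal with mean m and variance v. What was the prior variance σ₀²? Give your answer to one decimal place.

For the Normal–Normal model with known σ², precisions add: τ_n = τ₀ + n/σ².
So 1/σ₀² = 1/2.5391 − 11/29.6 = 0.393840 − 0.371622 = 0.022218.
Hence σ₀² = 1/0.022218 ≈ 45.0.

σ₀² = 45.0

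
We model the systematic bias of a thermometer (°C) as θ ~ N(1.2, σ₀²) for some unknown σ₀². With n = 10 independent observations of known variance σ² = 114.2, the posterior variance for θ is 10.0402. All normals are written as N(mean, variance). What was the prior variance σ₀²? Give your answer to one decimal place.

σ₀² = 83.1

Posterior precision equals prior precision plus data precision: 1/σ_n² = 1/σ₀² + n/σ².
So 1/σ₀² = 1/10.0402 − 10/114.2 = 0.099600 − 0.087566 = 0.012034.
Hence σ₀² = 1/0.012034 ≈ 83.1.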